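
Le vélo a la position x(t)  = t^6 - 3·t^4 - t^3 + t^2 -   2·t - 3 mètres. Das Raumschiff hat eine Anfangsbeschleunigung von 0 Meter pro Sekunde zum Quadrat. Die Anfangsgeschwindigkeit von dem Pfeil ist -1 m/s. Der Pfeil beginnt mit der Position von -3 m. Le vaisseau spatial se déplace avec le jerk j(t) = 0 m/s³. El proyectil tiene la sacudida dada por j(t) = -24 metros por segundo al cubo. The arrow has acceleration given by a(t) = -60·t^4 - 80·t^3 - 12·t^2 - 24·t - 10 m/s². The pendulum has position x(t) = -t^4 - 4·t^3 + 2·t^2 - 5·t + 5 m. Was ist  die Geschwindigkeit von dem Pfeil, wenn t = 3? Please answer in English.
To solve this, we need to take 1 integral of our acceleration equation a(t) = -60·t^4 - 80·t^3 - 12·t^2 - 24·t - 10. The integral of acceleration is velocity. Using v(0) = -1, we get v(t) = -12·t^5 - 20·t^4 - 4·t^3 - 12·t^2 - 10·t - 1. From the given velocity equation v(t) = -12·t^5 - 20·t^4 - 4·t^3 - 12·t^2 - 10·t - 1, we substitute t = 3 to get v = -4783.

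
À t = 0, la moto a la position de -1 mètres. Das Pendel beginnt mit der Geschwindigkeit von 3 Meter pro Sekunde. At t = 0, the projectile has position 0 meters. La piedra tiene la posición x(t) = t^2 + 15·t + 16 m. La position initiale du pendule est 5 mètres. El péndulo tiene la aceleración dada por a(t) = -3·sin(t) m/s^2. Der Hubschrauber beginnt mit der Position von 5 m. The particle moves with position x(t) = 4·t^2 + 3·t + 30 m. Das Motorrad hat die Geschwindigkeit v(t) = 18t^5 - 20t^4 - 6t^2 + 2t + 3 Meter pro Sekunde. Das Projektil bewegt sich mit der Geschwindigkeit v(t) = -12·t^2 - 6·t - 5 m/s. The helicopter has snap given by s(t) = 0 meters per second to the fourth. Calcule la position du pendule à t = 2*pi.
Nous devons intégrer notre équation de l'accélération a(t) = -3·sin(t) 2 fois. L'intégrale de l'accélération, avec v(0) = 3, donne la vitesse: v(t) = 3·cos(t). L'intégrale de la vitesse est la position. En utilisant x(0) = 5, nous obtenons x(t) = 3·sin(t) + 5. En utilisant x(t) = 3·sin(t) + 5 et en substituant t = 2*pi, nous trouvons x = 5.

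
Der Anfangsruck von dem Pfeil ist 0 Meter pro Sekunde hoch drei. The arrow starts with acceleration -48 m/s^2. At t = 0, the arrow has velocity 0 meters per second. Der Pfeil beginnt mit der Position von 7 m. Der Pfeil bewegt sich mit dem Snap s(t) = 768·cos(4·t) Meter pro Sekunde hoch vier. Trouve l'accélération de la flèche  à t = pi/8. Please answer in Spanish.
Necesitamos integrar nuestra ecuación del snap s(t) = 768·cos(4·t) 2 veces. La integral del snap, con j(0) = 0, da la sacudida: j(t) = 192·sin(4·t). La integral de la sacudida es la aceleración. Usando a(0) = -48, obtenemos a(t) = -48·cos(4·t). De la ecuación de la aceleración a(t) = -48·cos(4·t), sustituimos t = pi/8 para obtener a = 0.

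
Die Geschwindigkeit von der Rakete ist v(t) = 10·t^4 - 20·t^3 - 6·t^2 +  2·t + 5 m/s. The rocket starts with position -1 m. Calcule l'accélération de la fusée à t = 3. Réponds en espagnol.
Partiendo de la velocidad v(t) = 10·t^4 - 20·t^3 - 6·t^2 + 2·t + 5, tomamos 1 derivada. La derivada de la velocidad da la aceleración: a(t) = 40·t^3 - 60·t^2 - 12·t + 2. De la ecuación de la aceleración a(t) = 40·t^3 - 60·t^2 - 12·t + 2, sustituimos t = 3 para obtener a = 506.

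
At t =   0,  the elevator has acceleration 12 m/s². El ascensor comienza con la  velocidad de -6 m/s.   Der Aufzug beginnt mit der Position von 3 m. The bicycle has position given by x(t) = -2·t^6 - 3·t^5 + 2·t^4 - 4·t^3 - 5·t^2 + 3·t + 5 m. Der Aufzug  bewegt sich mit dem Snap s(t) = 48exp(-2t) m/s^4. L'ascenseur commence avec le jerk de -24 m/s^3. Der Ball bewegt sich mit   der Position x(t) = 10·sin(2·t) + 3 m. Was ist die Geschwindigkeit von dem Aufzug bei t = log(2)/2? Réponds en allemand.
Wir müssen unsere Gleichung für den Snap s(t) = 48·exp(-2·t) 3-mal integrieren. Durch Integration von dem Snap und Verwendung der Anfangsbedingung j(0) = -24, erhalten wir j(t) = -24·exp(-2·t). Durch Integration von dem Ruck und Verwendung der Anfangsbedingung a(0) = 12, erhalten wir a(t) = 12·exp(-2·t). Durch Integration von der Beschleunigung und Verwendung der Anfangsbedingung v(0) = -6, erhalten wir v(t) = -6·exp(-2·t). Wir haben die Geschwindigkeit v(t) = -6·exp(-2·t). Durch Einsetzen von t = log(2)/2: v(log(2)/2) = -3.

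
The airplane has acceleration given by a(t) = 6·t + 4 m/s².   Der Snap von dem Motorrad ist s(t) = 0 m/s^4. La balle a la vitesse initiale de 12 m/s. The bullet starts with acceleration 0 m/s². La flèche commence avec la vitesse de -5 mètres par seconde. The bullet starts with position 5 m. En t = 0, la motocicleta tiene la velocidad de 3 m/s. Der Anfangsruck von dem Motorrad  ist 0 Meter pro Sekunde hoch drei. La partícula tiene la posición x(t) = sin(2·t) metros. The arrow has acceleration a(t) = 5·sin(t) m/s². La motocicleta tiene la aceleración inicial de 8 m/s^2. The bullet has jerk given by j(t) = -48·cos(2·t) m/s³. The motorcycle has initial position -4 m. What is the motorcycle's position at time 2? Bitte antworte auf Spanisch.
Necesitamos integrar nuestra ecuación del snap s(t) = 0 4 veces. Integrando el snap y usando la condición inicial j(0) = 0, obtenemos j(t) = 0. La antiderivada de la sacudida, con a(0) = 8, da la aceleración: a(t) = 8. La integral de la aceleración, con v(0) = 3, da la velocidad: v(t) = 8·t + 3. Integrando la velocidad y usando la condición inicial x(0) = -4, obtenemos x(t) = 4·t^2 + 3·t - 4. De la ecuación de la posición x(t) = 4·t^2 + 3·t - 4, sustituimos t = 2 para obtener x = 18.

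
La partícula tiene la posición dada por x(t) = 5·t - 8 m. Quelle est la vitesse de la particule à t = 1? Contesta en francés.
En partant de la position x(t) = 5·t - 8, nous prenons 1 dérivée. En dérivant la position, nous obtenons la vitesse: v(t) = 5. De l'équation de la vitesse v(t) = 5, nous substituons t = 1 pour obtenir v = 5.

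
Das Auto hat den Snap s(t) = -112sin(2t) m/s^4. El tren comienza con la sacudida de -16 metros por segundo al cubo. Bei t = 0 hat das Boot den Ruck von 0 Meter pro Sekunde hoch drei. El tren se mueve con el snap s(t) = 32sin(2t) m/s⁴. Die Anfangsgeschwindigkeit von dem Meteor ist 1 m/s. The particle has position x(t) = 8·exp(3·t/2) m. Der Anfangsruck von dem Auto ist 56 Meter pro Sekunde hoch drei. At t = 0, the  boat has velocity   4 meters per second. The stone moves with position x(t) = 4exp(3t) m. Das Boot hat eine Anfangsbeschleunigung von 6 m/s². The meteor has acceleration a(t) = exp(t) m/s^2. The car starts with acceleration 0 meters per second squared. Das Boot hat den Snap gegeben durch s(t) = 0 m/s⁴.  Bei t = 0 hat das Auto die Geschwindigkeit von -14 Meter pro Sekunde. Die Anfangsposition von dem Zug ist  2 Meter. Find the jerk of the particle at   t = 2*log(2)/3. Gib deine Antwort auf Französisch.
Pour résoudre ceci, nous devons prendre 3 dérivées de notre équation de la position x(t) = 8·exp(3·t/2). En dérivant la position, nous obtenons la vitesse: v(t) = 12·exp(3·t/2). La dérivée de la vitesse donne l'accélération: a(t) = 18·exp(3·t/2). En dérivant l'accélération, nous obtenons le jerk: j(t) = 27·exp(3·t/2). En utilisant j(t) = 27·exp(3·t/2) et en substituant t = 2*log(2)/3, nous trouvons j = 54.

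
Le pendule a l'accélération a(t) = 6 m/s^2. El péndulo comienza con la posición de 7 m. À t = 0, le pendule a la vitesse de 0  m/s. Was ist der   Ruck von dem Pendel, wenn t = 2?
Ausgehend von der Beschleunigung a(t) = 6, nehmen wir 1 Ableitung. Durch Ableiten von der Beschleunigung erhalten wir den Ruck: j(t) = 0. Aus der Gleichung für den Ruck j(t) = 0, setzen wir t = 2 ein und erhalten j = 0.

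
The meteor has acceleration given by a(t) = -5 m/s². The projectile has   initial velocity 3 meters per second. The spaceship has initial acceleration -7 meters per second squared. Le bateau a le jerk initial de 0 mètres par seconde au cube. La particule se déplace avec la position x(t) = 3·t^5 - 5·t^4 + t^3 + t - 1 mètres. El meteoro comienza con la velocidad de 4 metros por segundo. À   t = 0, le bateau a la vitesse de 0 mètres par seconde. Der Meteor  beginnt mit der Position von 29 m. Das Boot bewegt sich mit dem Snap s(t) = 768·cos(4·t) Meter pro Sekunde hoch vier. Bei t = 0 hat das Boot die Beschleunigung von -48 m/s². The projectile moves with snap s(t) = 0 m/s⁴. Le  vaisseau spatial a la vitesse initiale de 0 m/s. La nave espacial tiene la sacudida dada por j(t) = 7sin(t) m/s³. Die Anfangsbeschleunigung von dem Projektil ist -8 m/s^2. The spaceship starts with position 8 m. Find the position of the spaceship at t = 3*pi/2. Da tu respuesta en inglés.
To find the answer, we compute 3 antiderivatives of j(t) = 7·sin(t). Taking ∫j(t)dt and applying a(0) = -7, we find a(t) = -7·cos(t). Integrating acceleration and using the initial condition v(0) = 0, we get v(t) = -7·sin(t). Integrating velocity and using the initial condition x(0) = 8, we get x(t) = 7·cos(t) + 1. Using x(t) = 7·cos(t) + 1 and substituting t = 3*pi/2, we find x = 1.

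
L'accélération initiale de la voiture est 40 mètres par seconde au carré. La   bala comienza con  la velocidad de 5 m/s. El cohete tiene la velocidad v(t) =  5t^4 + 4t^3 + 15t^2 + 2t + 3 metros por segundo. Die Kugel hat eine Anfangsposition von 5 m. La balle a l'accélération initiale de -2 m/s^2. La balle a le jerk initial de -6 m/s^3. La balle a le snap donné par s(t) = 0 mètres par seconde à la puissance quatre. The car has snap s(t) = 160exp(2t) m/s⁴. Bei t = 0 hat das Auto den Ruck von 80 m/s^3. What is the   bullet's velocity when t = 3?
To find the answer, we compute 3 integrals of s(t) = 0. Finding the integral of s(t) and using j(0) = -6: j(t) = -6. Taking ∫j(t)dt and applying a(0) = -2, we find a(t) = -6·t - 2. The integral of acceleration, with v(0) = 5, gives velocity: v(t) = -3·t^2 - 2·t + 5. From the given velocity equation v(t) = -3·t^2 - 2·t + 5, we substitute t = 3 to get v = -28.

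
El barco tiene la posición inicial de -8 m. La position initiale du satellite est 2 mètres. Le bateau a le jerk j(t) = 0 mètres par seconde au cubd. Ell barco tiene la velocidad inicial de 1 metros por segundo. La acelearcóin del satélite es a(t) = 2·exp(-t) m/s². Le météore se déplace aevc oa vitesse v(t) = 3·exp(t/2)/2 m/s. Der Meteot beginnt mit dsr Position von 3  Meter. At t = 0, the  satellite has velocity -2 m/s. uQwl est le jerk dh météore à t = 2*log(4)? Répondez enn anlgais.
To solve this, we need to take 2 derivatives of our velocity equation v(t) = 3·exp(t/2)/2. The derivative of velocity gives acceleration: a(t) = 3·exp(t/2)/4. Differentiating acceleration, we get jerk: j(t) = 3·exp(t/2)/8. From the given jerk equation j(t) = 3·exp(t/2)/8, we substitute t = 2*log(4) to get j = 3/2.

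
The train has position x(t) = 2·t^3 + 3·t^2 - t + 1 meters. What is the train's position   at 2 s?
We have position x(t) = 2·t^3 + 3·t^2 - t + 1. Substituting t = 2: x(2) = 27.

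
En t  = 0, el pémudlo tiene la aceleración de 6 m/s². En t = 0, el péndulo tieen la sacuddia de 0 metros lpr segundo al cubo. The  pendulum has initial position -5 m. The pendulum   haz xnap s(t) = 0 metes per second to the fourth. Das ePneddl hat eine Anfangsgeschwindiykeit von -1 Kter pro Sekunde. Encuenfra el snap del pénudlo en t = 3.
Tenemos el snap s(t) = 0. Sustituyendo t = 3: s(3) = 0.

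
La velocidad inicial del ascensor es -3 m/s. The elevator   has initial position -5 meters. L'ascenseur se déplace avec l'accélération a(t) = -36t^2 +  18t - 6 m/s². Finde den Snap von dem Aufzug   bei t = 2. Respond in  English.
We must differentiate our acceleration equation a(t) = -36·t^2 + 18·t - 6 2 times. The derivative of acceleration gives jerk: j(t) = 18 - 72·t. Taking d/dt of j(t), we find s(t) = -72. Using s(t) = -72 and substituting t = 2, we find s = -72.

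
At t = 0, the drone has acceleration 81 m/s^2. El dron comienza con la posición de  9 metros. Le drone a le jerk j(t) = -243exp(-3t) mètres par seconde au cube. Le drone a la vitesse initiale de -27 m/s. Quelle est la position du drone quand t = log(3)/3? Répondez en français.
Nous devons trouver la primitive de notre équation du jerk j(t) = -243·exp(-3·t) 3 fois. En prenant ∫j(t)dt et en appliquant a(0) = 81, nous trouvons a(t) = 81·exp(-3·t). La primitive de l'accélération, avec v(0) = -27, donne la vitesse: v(t) = -27·exp(-3·t). La primitive de la vitesse, avec x(0) = 9, donne la position: x(t) = 9·exp(-3·t). Nous avons la position x(t) = 9·exp(-3·t). En substituant t = log(3)/3: x(log(3)/3) = 3.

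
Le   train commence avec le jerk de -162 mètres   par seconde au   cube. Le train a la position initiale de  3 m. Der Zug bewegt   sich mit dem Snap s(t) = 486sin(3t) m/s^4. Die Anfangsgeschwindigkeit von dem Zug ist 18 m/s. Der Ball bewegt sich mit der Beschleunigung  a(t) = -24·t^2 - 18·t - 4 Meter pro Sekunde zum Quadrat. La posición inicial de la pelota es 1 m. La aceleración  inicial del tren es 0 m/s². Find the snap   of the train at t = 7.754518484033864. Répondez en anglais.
Using s(t) = 486·sin(3·t) and substituting t = 7.754518484033864, we find s = -464.524243215247.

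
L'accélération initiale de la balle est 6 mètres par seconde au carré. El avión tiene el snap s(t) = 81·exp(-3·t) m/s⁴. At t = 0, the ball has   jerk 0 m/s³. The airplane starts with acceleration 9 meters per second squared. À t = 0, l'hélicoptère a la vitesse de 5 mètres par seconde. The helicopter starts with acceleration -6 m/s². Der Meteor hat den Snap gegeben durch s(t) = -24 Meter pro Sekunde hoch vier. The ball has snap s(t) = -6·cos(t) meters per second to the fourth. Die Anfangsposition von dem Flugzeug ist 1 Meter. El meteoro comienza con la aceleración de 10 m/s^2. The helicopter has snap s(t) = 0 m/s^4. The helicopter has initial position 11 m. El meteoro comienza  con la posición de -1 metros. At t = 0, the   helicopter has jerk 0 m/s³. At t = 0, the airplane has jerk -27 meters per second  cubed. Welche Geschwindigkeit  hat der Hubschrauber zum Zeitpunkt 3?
Wir müssen die Stammfunktion unserer Gleichung für den Snap s(t) = 0 3-mal finden. Das Integral von dem Snap ist der Ruck. Mit j(0) = 0 erhalten wir j(t) = 0. Das Integral von dem Ruck ist die Beschleunigung. Mit a(0) = -6 erhalten wir a(t) = -6. Das Integral von der Beschleunigung, mit v(0) = 5, ergibt die Geschwindigkeit: v(t) = 5 - 6·t. Mit v(t) = 5 - 6·t und Einsetzen von t = 3, finden wir v = -13.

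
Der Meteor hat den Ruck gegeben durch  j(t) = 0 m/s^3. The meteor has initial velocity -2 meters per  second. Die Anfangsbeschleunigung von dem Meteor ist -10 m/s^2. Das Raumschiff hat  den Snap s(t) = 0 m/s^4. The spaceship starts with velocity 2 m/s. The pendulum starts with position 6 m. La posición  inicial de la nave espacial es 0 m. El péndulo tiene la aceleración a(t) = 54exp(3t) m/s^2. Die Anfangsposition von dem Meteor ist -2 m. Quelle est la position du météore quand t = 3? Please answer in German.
Ausgehend von dem Ruck j(t) = 0, nehmen wir 3 Stammfunktionen. Mit ∫j(t)dt und Anwendung von a(0) = -10, finden wir a(t) = -10. Die Stammfunktion von der Beschleunigung ist die Geschwindigkeit. Mit v(0) = -2 erhalten wir v(t) = -10·t - 2. Mit ∫v(t)dt und Anwendung von x(0) = -2, finden wir x(t) = -5·t^2 - 2·t - 2. Aus der Gleichung für die Position x(t) = -5·t^2 - 2·t - 2, setzen wir t = 3 ein und erhalten x = -53.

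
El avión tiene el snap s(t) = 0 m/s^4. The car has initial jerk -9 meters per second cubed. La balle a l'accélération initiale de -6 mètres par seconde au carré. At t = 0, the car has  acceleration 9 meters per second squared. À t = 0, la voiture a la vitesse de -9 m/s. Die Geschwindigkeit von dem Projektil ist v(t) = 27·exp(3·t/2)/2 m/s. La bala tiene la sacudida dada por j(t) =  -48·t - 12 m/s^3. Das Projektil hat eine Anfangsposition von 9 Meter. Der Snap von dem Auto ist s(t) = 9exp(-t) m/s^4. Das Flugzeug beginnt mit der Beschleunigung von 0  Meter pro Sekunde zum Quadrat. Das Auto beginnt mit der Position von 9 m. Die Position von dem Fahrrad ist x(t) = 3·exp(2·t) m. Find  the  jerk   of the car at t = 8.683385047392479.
To find the answer, we compute 1 antiderivative of s(t) = 9·exp(-t). Integrating snap and using the initial condition j(0) = -9, we get j(t) = -9·exp(-t). From the given jerk equation j(t) = -9·exp(-t), we substitute t = 8.683385047392479 to get j = -0.00152439073001201.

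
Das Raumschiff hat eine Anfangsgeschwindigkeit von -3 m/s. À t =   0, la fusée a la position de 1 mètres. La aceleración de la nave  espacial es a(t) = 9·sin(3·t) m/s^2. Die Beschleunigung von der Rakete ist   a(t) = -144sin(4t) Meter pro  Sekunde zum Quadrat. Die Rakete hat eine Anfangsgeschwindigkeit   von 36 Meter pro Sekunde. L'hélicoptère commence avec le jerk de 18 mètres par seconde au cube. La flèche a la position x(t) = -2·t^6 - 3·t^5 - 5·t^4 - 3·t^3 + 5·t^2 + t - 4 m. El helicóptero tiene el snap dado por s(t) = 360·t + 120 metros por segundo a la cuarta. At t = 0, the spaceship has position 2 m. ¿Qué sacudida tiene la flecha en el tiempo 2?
Para resolver esto, necesitamos tomar 3 derivadas de nuestra ecuación de la posición x(t) = -2·t^6 - 3·t^5 - 5·t^4 - 3·t^3 + 5·t^2 + t - 4. Derivando la posición, obtenemos la velocidad: v(t) = -12·t^5 - 15·t^4 - 20·t^3 - 9·t^2 + 10·t + 1. La derivada de la velocidad da la aceleración: a(t) = -60·t^4 - 60·t^3 - 60·t^2 - 18·t + 10. La derivada de la aceleración da la sacudida: j(t) = -240·t^3 - 180·t^2 - 120·t - 18. Usando j(t) = -240·t^3 - 180·t^2 - 120·t - 18 y sustituyendo t = 2, encontramos j = -2898.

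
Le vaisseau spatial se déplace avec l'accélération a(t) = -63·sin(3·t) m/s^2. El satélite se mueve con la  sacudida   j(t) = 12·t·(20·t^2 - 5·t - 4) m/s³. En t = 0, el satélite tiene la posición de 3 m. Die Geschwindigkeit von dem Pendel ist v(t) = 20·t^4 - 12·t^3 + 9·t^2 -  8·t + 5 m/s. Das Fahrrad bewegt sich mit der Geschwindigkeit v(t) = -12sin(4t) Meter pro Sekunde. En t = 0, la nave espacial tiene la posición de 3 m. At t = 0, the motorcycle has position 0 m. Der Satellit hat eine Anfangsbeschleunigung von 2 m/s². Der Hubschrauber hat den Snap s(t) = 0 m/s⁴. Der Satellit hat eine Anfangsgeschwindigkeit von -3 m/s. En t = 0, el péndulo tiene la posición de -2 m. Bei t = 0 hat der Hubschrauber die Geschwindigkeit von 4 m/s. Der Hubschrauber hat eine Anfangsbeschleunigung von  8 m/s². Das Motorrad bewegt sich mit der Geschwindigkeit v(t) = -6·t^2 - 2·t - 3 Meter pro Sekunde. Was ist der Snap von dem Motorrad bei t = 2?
Ausgehend von der Geschwindigkeit v(t) = -6·t^2 - 2·t - 3, nehmen wir 3 Ableitungen. Durch Ableiten von der Geschwindigkeit erhalten wir die Beschleunigung: a(t) = -12·t - 2. Durch Ableiten von der Beschleunigung erhalten wir den Ruck: j(t) = -12. Durch Ableiten von dem Ruck erhalten wir den Snap: s(t) = 0. Wir haben den Snap s(t) = 0. Durch Einsetzen von t = 2: s(2) = 0.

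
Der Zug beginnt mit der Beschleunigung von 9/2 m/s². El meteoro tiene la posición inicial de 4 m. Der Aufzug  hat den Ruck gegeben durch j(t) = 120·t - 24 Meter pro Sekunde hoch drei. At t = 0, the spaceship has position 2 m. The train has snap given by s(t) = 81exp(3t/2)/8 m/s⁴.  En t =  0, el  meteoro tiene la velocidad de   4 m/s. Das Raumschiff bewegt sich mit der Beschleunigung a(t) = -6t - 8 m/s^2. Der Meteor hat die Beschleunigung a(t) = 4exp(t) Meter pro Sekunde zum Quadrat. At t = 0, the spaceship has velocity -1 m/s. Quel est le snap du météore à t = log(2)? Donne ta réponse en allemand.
Um dies zu lösen, müssen wir 2 Ableitungen unserer Gleichung für die Beschleunigung a(t) = 4·exp(t) nehmen. Die Ableitung von der Beschleunigung ergibt den Ruck: j(t) = 4·exp(t). Mit d/dt von j(t) finden wir s(t) = 4·exp(t). Aus der Gleichung für den Snap s(t) = 4·exp(t), setzen wir t = log(2) ein und erhalten s = 8.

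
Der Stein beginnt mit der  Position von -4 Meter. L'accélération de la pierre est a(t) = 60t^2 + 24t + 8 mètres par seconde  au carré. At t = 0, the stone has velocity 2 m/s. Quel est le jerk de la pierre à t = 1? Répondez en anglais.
Starting from acceleration a(t) = 60·t^2 + 24·t + 8, we take 1 derivative. Taking d/dt of a(t), we find j(t) = 120·t + 24. Using j(t) = 120·t + 24 and substituting t = 1, we find j = 144.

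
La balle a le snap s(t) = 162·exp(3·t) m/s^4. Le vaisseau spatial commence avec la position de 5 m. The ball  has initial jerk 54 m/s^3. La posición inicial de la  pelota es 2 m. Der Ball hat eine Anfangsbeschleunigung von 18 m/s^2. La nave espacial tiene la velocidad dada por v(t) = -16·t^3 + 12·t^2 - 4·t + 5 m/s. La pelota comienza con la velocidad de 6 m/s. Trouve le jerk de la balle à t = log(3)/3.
Nous devons trouver l'intégrale de notre équation du snap s(t) = 162·exp(3·t) 1 fois. La primitive du snap, avec j(0) = 54, donne le jerk: j(t) = 54·exp(3·t). En utilisant j(t) = 54·exp(3·t) et en substituant t = log(3)/3, nous trouvons j = 162.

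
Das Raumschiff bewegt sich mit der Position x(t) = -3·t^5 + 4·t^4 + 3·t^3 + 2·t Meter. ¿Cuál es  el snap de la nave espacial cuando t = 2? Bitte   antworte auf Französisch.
Nous devons dériver notre équation de la position x(t) = -3·t^5 + 4·t^4 + 3·t^3 + 2·t 4 fois. La dérivée de la position donne la vitesse: v(t) = -15·t^4 + 16·t^3 + 9·t^2 + 2. En prenant d/dt de v(t), nous trouvons a(t) = -60·t^3 + 48·t^2 + 18·t. En prenant d/dt de a(t), nous trouvons j(t) = -180·t^2 + 96·t + 18. En prenant d/dt de j(t), nous trouvons s(t) = 96 - 360·t. En utilisant s(t) = 96 - 360·t et en substituant t = 2, nous trouvons s = -624.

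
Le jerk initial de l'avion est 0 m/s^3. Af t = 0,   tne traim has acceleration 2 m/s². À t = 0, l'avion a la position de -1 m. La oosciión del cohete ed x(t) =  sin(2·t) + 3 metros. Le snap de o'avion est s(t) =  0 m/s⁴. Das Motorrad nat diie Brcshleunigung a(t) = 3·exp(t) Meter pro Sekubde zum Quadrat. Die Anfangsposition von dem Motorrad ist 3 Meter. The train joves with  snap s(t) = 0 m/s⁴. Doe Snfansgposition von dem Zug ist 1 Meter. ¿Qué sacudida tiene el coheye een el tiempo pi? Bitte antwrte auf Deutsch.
Ausgehend von der Position x(t) = sin(2·t) + 3, nehmen wir 3 Ableitungen. Mit d/dt von x(t) finden wir v(t) = 2·cos(2·t). Mit d/dt von v(t) finden wir a(t) = -4·sin(2·t). Die Ableitung von der Beschleunigung ergibt den Ruck: j(t) = -8·cos(2·t). Wir haben den Ruck j(t) = -8·cos(2·t). Durch Einsetzen von t = pi: j(pi) = -8.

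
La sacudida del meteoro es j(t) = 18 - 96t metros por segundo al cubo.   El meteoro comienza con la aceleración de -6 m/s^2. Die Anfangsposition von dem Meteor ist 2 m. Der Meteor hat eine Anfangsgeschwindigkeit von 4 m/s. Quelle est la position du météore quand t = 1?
Nous devons intégrer notre équation du jerk j(t) = 18 - 96·t 3 fois. L'intégrale du jerk est l'accélération. En utilisant a(0) = -6, nous obtenons a(t) = -48·t^2 + 18·t - 6. En intégrant l'accélération et en utilisant la condition initiale v(0) = 4, nous obtenons v(t) = -16·t^3 + 9·t^2 - 6·t + 4. La primitive de la vitesse, avec x(0) = 2, donne la position: x(t) = -4·t^4 + 3·t^3 - 3·t^2 + 4·t + 2. De l'équation de la position x(t) = -4·t^4 + 3·t^3 - 3·t^2 + 4·t + 2, nous substituons t = 1 pour obtenir x = 2.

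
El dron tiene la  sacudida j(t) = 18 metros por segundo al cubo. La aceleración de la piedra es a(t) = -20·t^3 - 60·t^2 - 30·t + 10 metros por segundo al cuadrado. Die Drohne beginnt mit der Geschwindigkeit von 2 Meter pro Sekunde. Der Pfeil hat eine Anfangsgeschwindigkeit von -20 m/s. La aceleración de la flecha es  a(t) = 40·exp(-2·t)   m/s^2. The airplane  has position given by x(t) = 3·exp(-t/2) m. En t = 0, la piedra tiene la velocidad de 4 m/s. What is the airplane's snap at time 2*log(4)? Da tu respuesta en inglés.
Starting from position x(t) = 3·exp(-t/2), we take 4 derivatives. Taking d/dt of x(t), we find v(t) = -3·exp(-t/2)/2. Taking d/dt of v(t), we find a(t) = 3·exp(-t/2)/4. The derivative of acceleration gives jerk: j(t) = -3·exp(-t/2)/8. Taking d/dt of j(t), we find s(t) = 3·exp(-t/2)/16. From the given snap equation s(t) = 3·exp(-t/2)/16, we substitute t = 2*log(4) to get s = 3/64.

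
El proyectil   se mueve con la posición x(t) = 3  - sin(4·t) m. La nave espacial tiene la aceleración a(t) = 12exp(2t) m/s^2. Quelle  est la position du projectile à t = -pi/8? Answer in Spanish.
De la ecuación de la posición x(t) = 3 - sin(4·t), sustituimos t = -pi/8 para obtener x = 4.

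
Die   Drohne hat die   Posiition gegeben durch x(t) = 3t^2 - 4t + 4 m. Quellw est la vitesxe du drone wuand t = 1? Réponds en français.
Nous devons dériver notre équation de la position x(t) = 3·t^2 - 4·t + 4 1 fois. En prenant d/dt de x(t), nous trouvons v(t) = 6·t - 4. En utilisant v(t) = 6·t - 4 et en substituant t = 1, nous trouvons v = 2.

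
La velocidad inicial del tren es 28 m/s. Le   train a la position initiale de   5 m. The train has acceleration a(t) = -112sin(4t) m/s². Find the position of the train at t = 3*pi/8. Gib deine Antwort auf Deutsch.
Wir müssen die Stammfunktion unserer Gleichung für die Beschleunigung a(t) = -112·sin(4·t) 2-mal finden. Mit ∫a(t)dt und Anwendung von v(0) = 28, finden wir v(t) = 28·cos(4·t). Durch Integration von der Geschwindigkeit und Verwendung der Anfangsbedingung x(0) = 5, erhalten wir x(t) = 7·sin(4·t) + 5. Aus der Gleichung für die Position x(t) = 7·sin(4·t) + 5, setzen wir t = 3*pi/8 ein und erhalten x = -2.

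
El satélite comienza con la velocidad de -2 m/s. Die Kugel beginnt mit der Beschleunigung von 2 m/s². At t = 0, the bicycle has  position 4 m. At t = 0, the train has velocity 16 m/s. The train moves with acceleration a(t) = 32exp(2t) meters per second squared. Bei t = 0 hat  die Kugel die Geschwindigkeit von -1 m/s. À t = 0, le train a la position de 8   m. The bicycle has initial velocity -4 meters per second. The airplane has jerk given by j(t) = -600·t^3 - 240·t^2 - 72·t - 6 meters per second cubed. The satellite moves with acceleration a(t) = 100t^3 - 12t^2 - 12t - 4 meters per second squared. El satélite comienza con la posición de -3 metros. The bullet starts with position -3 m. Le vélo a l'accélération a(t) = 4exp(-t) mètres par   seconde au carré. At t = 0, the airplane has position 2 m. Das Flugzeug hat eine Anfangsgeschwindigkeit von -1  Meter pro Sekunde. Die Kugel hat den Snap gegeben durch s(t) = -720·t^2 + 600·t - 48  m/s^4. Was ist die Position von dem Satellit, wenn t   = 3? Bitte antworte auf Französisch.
Nous devons trouver la primitive de notre équation de l'accélération a(t) = 100·t^3 - 12·t^2 - 12·t - 4 2 fois. La primitive de l'accélération, avec v(0) = -2, donne la vitesse: v(t) = 25·t^4 - 4·t^3 - 6·t^2 - 4·t - 2. En intégrant la vitesse et en utilisant la condition initiale x(0) = -3, nous obtenons x(t) = 5·t^5 - t^4 - 2·t^3 - 2·t^2 - 2·t - 3. De l'équation de la position x(t) = 5·t^5 - t^4 - 2·t^3 - 2·t^2 - 2·t - 3, nous substituons t = 3 pour obtenir x = 1053.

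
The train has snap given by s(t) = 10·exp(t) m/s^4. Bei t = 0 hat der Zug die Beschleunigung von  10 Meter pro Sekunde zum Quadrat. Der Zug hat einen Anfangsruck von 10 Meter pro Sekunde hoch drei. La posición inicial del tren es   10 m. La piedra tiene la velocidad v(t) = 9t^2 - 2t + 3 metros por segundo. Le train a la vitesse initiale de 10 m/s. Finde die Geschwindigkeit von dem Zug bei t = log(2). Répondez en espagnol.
Partiendo del snap s(t) = 10·exp(t), tomamos 3 integrales. La antiderivada del snap es la sacudida. Usando j(0) = 10, obtenemos j(t) = 10·exp(t). Tomando ∫j(t)dt y aplicando a(0) = 10, encontramos a(t) = 10·exp(t). Integrando la aceleración y usando la condición inicial v(0) = 10, obtenemos v(t) = 10·exp(t). Tenemos la velocidad v(t) = 10·exp(t). Sustituyendo t = log(2): v(log(2)) = 20.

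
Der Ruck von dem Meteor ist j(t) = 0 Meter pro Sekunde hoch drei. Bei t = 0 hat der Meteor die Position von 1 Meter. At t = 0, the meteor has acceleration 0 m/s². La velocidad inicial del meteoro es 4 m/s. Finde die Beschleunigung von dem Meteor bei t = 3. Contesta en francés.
Pour résoudre ceci, nous devons prendre 1 intégrale de notre équation du jerk j(t) = 0. La primitive du jerk, avec a(0) = 0, donne l'accélération: a(t) = 0. En utilisant a(t) = 0 et en substituant t = 3, nous trouvons a = 0.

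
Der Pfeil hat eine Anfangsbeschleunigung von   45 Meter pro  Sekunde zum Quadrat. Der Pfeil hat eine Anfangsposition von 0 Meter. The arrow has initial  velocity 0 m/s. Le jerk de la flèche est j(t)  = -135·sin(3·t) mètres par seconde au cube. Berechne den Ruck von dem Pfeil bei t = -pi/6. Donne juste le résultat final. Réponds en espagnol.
La respuesta es 135.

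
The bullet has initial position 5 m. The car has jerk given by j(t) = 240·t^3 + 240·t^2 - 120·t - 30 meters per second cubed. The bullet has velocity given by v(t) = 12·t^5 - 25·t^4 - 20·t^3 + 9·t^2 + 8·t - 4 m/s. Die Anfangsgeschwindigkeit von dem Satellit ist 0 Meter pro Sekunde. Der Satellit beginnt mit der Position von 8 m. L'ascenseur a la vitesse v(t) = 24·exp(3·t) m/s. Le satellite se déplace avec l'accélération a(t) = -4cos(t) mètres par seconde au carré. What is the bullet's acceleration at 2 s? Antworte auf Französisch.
En partant de la vitesse v(t) = 12·t^5 - 25·t^4 - 20·t^3 + 9·t^2 + 8·t - 4, nous prenons 1 dérivée. La dérivée de la vitesse donne l'accélération: a(t) = 60·t^4 - 100·t^3 - 60·t^2 + 18·t + 8. Nous avons l'accélération a(t) = 60·t^4 - 100·t^3 - 60·t^2 + 18·t + 8. En substituant t = 2: a(2) = -36.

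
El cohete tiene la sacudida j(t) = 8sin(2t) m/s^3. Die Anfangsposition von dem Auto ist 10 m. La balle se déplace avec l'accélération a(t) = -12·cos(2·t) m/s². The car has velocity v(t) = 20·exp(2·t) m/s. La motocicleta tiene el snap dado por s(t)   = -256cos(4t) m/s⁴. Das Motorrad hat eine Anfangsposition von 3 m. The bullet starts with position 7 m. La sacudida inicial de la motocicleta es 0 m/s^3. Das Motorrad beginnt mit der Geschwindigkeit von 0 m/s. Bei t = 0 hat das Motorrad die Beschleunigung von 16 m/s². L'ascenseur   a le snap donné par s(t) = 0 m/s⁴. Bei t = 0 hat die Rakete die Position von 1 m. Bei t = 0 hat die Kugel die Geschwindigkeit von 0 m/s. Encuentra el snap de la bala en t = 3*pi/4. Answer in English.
To solve this, we need to take 2 derivatives of our acceleration equation a(t) = -12·cos(2·t). Taking d/dt of a(t), we find j(t) = 24·sin(2·t). The derivative of jerk gives snap: s(t) = 48·cos(2·t). From the given snap equation s(t) = 48·cos(2·t), we substitute t = 3*pi/4 to get s = 0.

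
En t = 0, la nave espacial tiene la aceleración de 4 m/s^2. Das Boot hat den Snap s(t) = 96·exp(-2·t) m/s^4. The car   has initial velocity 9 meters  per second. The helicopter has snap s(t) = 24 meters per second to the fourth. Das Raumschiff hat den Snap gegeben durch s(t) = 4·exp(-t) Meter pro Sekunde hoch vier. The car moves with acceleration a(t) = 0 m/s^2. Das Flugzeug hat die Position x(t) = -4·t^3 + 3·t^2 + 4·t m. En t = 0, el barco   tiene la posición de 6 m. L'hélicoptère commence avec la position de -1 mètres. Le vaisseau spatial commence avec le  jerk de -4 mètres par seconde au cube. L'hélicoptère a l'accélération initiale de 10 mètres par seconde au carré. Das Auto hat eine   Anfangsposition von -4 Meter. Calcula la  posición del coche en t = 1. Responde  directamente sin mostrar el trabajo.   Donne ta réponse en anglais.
x(1) = 5.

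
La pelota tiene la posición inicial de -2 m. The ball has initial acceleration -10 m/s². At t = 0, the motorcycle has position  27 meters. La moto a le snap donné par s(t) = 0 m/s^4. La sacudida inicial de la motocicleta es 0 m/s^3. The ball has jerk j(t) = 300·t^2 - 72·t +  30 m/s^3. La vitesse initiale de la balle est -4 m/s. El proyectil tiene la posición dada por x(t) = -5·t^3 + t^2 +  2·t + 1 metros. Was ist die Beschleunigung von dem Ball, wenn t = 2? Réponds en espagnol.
Partiendo de la sacudida j(t) = 300·t^2 - 72·t + 30, tomamos 1 integral. Tomando ∫j(t)dt y aplicando a(0) = -10, encontramos a(t) = 100·t^3 - 36·t^2 + 30·t - 10. De la ecuación de la aceleración a(t) = 100·t^3 - 36·t^2 + 30·t - 10, sustituimos t = 2 para obtener a = 706.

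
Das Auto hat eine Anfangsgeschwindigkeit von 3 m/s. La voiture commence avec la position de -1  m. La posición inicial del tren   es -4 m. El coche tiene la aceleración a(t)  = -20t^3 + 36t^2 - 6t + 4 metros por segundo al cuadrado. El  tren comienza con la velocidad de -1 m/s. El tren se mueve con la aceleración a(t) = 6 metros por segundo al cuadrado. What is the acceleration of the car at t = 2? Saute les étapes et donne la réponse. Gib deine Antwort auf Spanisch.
En t = 2, a = -24.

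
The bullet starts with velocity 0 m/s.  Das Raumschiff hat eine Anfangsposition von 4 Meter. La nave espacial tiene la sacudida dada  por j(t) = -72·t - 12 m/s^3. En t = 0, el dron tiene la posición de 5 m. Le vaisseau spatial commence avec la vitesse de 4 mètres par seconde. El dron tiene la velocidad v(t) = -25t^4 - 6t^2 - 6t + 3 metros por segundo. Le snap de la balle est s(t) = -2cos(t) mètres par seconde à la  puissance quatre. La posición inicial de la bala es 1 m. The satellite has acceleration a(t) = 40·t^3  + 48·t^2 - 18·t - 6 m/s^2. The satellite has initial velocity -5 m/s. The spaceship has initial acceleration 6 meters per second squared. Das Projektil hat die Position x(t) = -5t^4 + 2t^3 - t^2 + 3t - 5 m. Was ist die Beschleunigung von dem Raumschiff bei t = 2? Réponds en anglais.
We need to integrate our jerk equation j(t) = -72·t - 12 1 time. Taking ∫j(t)dt and applying a(0) = 6, we find a(t) = -36·t^2 - 12·t + 6. From the given acceleration equation a(t) = -36·t^2 - 12·t + 6, we substitute t = 2 to get a = -162.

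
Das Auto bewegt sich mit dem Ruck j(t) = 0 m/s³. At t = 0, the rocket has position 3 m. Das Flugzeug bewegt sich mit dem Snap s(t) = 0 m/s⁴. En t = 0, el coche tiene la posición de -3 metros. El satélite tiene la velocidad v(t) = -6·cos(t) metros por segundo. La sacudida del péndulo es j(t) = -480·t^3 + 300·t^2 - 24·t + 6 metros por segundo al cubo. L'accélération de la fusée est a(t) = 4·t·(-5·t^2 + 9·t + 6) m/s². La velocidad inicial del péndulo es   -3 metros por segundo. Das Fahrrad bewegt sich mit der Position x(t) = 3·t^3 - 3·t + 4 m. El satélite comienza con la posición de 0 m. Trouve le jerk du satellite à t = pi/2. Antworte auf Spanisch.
Debemos derivar nuestra ecuación de la velocidad v(t) = -6·cos(t) 2 veces. Derivando la velocidad, obtenemos la aceleración: a(t) = 6·sin(t). La derivada de la aceleración da la sacudida: j(t) = 6·cos(t). Usando j(t) = 6·cos(t) y sustituyendo t = pi/2, encontramos j = 0.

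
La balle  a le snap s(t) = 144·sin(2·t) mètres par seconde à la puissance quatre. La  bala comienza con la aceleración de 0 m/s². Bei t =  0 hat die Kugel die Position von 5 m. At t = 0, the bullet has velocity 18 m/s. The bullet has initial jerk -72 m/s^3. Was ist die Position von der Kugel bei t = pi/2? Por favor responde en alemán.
Um dies zu lösen, müssen wir 4 Integrale unserer Gleichung für den Snap s(t) = 144·sin(2·t) finden. Durch Integration von dem Snap und Verwendung der Anfangsbedingung j(0) = -72, erhalten wir j(t) = -72·cos(2·t). Mit ∫j(t)dt und Anwendung von a(0) = 0, finden wir a(t) = -36·sin(2·t). Das Integral von der Beschleunigung ist die Geschwindigkeit. Mit v(0) = 18 erhalten wir v(t) = 18·cos(2·t). Die Stammfunktion von der Geschwindigkeit, mit x(0) = 5, ergibt die Position: x(t) = 9·sin(2·t) + 5. Aus der Gleichung für die Position x(t) = 9·sin(2·t) + 5, setzen wir t = pi/2 ein und erhalten x = 5.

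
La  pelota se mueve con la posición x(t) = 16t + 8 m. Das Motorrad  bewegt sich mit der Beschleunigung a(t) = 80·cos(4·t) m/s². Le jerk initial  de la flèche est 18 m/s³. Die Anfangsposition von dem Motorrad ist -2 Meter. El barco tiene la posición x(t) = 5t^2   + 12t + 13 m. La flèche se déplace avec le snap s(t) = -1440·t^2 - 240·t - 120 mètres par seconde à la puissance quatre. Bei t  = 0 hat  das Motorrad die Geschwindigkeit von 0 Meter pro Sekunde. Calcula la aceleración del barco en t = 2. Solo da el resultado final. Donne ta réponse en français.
a(2) = 10.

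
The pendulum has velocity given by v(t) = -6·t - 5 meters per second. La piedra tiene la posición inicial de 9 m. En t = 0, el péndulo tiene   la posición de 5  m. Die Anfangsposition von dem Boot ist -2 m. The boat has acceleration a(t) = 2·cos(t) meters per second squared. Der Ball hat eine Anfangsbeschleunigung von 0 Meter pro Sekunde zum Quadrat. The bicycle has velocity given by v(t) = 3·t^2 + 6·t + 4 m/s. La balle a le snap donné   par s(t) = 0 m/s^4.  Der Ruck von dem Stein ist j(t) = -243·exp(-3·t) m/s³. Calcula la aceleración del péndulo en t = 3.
Partiendo de la velocidad v(t) = -6·t - 5, tomamos 1 derivada. La derivada de la velocidad da la aceleración: a(t) = -6. Tenemos la aceleración a(t) = -6. Sustituyendo t = 3: a(3) = -6.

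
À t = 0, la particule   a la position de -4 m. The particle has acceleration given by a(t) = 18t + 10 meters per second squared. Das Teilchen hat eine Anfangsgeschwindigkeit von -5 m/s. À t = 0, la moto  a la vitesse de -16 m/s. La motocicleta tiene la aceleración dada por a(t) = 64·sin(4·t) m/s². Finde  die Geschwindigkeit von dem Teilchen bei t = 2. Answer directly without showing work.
Die Antwort ist 51.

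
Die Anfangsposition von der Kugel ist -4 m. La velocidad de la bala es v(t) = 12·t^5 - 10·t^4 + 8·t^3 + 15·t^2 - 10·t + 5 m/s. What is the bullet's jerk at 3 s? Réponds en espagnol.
Partiendo de la velocidad v(t) = 12·t^5 - 10·t^4 + 8·t^3 + 15·t^2 - 10·t + 5, tomamos 2 derivadas. La derivada de la velocidad da la aceleración: a(t) = 60·t^4 - 40·t^3 + 24·t^2 + 30·t - 10. Derivando la aceleración, obtenemos la sacudida: j(t) = 240·t^3 - 120·t^2 + 48·t + 30. De la ecuación de la sacudida j(t) = 240·t^3 - 120·t^2 + 48·t + 30, sustituimos t = 3 para obtener j = 5574.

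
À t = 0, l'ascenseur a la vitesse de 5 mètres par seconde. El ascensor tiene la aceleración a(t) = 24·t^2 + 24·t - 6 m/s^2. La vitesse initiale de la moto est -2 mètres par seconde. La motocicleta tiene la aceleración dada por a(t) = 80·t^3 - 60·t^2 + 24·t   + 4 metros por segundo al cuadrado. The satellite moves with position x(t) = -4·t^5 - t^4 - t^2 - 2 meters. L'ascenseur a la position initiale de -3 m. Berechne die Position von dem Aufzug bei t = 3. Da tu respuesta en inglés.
We must find the antiderivative of our acceleration equation a(t) = 24·t^2 + 24·t - 6 2 times. Integrating acceleration and using the initial condition v(0) = 5, we get v(t) = 8·t^3 + 12·t^2 - 6·t + 5. Integrating velocity and using the initial condition x(0) = -3, we get x(t) = 2·t^4 + 4·t^3 - 3·t^2 + 5·t - 3. From the given position equation x(t) = 2·t^4 + 4·t^3 - 3·t^2 + 5·t - 3, we substitute t = 3 to get x = 255.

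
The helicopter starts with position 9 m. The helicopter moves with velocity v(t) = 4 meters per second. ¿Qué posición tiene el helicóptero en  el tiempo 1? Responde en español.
Debemos encontrar la antiderivada de nuestra ecuación de la velocidad v(t) = 4 1 vez. La antiderivada de la velocidad es la posición. Usando x(0) = 9, obtenemos x(t) = 4·t + 9. De la ecuación de la posición x(t) = 4·t + 9, sustituimos t = 1 para obtener x = 13.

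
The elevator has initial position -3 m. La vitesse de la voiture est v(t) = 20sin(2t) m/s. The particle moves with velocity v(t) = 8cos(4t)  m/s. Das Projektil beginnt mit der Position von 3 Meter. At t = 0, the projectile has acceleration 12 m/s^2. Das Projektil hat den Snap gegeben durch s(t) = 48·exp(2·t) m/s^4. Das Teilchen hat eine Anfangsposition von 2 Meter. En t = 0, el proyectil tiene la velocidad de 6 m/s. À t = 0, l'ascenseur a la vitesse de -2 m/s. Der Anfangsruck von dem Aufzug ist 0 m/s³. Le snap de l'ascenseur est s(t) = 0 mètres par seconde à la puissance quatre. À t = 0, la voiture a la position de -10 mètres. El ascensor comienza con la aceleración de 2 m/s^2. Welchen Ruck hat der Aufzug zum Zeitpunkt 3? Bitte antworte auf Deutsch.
Wir müssen unsere Gleichung für den Snap s(t) = 0 1-mal integrieren. Das Integral von dem Snap, mit j(0) = 0, ergibt den Ruck: j(t) = 0. Wir haben den Ruck j(t) = 0. Durch Einsetzen von t = 3: j(3) = 0.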